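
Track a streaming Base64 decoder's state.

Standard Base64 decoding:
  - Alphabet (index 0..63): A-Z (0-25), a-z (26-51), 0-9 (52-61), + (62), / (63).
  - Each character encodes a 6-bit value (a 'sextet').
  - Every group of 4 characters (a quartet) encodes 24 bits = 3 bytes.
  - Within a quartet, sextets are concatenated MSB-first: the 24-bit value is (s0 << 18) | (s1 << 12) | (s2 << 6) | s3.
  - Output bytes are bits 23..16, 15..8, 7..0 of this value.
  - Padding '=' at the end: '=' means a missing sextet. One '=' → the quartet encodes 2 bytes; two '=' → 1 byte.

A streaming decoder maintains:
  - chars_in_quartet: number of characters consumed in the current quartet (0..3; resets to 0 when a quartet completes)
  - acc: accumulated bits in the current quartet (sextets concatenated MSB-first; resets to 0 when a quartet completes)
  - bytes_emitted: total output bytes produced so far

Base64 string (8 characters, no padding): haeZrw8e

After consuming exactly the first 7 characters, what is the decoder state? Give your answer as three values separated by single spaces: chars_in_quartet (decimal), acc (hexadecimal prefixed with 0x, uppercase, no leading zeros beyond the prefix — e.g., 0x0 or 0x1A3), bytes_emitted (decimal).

After char 0 ('h'=33): chars_in_quartet=1 acc=0x21 bytes_emitted=0
After char 1 ('a'=26): chars_in_quartet=2 acc=0x85A bytes_emitted=0
After char 2 ('e'=30): chars_in_quartet=3 acc=0x2169E bytes_emitted=0
After char 3 ('Z'=25): chars_in_quartet=4 acc=0x85A799 -> emit 85 A7 99, reset; bytes_emitted=3
After char 4 ('r'=43): chars_in_quartet=1 acc=0x2B bytes_emitted=3
After char 5 ('w'=48): chars_in_quartet=2 acc=0xAF0 bytes_emitted=3
After char 6 ('8'=60): chars_in_quartet=3 acc=0x2BC3C bytes_emitted=3

Answer: 3 0x2BC3C 3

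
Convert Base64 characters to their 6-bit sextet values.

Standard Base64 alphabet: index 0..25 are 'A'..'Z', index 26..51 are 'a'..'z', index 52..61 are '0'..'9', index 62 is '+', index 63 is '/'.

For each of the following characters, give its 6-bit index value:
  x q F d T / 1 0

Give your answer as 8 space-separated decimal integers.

Answer: 49 42 5 29 19 63 53 52

Derivation:
'x': a..z range, 26 + ord('x') − ord('a') = 49
'q': a..z range, 26 + ord('q') − ord('a') = 42
'F': A..Z range, ord('F') − ord('A') = 5
'd': a..z range, 26 + ord('d') − ord('a') = 29
'T': A..Z range, ord('T') − ord('A') = 19
'/': index 63
'1': 0..9 range, 52 + ord('1') − ord('0') = 53
'0': 0..9 range, 52 + ord('0') − ord('0') = 52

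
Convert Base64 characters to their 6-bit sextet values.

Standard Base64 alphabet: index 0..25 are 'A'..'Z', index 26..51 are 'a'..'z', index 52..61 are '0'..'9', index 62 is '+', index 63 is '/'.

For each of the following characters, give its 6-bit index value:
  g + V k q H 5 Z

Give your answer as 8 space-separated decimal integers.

Answer: 32 62 21 36 42 7 57 25

Derivation:
'g': a..z range, 26 + ord('g') − ord('a') = 32
'+': index 62
'V': A..Z range, ord('V') − ord('A') = 21
'k': a..z range, 26 + ord('k') − ord('a') = 36
'q': a..z range, 26 + ord('q') − ord('a') = 42
'H': A..Z range, ord('H') − ord('A') = 7
'5': 0..9 range, 52 + ord('5') − ord('0') = 57
'Z': A..Z range, ord('Z') − ord('A') = 25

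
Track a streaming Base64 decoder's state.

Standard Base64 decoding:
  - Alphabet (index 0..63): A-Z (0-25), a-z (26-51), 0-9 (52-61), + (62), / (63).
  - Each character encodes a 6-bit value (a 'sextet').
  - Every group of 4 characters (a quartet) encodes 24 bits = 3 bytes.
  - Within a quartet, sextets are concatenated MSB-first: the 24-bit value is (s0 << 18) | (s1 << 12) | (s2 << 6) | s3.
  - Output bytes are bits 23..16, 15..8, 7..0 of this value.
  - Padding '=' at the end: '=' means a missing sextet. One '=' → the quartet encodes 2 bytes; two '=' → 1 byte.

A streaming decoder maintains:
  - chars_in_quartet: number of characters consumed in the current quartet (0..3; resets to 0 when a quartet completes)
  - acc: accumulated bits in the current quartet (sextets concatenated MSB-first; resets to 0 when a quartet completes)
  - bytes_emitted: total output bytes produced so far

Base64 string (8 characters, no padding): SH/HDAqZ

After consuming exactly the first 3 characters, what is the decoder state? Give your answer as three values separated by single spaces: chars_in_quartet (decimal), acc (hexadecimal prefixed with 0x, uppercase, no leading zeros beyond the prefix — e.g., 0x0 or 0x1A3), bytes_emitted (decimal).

After char 0 ('S'=18): chars_in_quartet=1 acc=0x12 bytes_emitted=0
After char 1 ('H'=7): chars_in_quartet=2 acc=0x487 bytes_emitted=0
After char 2 ('/'=63): chars_in_quartet=3 acc=0x121FF bytes_emitted=0

Answer: 3 0x121FF 0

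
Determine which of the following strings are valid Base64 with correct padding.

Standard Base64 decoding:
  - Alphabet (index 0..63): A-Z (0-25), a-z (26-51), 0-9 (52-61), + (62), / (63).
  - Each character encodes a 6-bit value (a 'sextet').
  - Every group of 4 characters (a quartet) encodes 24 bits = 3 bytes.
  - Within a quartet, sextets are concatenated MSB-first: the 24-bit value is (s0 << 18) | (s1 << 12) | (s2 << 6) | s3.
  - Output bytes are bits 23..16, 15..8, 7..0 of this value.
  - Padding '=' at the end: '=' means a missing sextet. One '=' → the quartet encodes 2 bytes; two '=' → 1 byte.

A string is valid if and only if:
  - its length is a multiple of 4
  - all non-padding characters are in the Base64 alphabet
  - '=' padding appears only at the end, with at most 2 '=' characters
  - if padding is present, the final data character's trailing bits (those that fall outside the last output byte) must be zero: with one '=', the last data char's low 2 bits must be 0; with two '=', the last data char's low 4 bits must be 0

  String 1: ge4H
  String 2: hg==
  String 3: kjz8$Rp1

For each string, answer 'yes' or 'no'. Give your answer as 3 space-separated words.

String 1: 'ge4H' → valid
String 2: 'hg==' → valid
String 3: 'kjz8$Rp1' → invalid (bad char(s): ['$'])

Answer: yes yes no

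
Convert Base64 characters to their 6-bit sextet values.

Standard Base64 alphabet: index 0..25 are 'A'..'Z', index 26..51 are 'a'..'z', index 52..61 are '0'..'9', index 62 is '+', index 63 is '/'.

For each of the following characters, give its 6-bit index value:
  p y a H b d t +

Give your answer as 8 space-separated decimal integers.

'p': a..z range, 26 + ord('p') − ord('a') = 41
'y': a..z range, 26 + ord('y') − ord('a') = 50
'a': a..z range, 26 + ord('a') − ord('a') = 26
'H': A..Z range, ord('H') − ord('A') = 7
'b': a..z range, 26 + ord('b') − ord('a') = 27
'd': a..z range, 26 + ord('d') − ord('a') = 29
't': a..z range, 26 + ord('t') − ord('a') = 45
'+': index 62

Answer: 41 50 26 7 27 29 45 62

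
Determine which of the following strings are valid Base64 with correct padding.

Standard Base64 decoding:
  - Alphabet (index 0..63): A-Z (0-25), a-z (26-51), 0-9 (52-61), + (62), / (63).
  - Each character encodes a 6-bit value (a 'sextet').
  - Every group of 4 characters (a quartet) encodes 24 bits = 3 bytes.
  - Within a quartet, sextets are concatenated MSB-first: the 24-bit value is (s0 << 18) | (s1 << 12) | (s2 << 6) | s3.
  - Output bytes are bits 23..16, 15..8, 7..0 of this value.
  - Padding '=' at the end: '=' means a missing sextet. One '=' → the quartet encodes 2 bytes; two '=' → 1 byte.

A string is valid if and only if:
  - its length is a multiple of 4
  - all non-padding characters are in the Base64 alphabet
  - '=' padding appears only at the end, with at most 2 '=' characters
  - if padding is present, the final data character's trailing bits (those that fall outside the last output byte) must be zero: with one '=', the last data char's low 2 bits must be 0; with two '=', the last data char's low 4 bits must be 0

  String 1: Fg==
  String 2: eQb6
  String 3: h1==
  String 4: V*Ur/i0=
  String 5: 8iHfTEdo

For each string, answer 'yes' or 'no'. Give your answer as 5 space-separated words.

String 1: 'Fg==' → valid
String 2: 'eQb6' → valid
String 3: 'h1==' → invalid (bad trailing bits)
String 4: 'V*Ur/i0=' → invalid (bad char(s): ['*'])
String 5: '8iHfTEdo' → valid

Answer: yes yes no no yes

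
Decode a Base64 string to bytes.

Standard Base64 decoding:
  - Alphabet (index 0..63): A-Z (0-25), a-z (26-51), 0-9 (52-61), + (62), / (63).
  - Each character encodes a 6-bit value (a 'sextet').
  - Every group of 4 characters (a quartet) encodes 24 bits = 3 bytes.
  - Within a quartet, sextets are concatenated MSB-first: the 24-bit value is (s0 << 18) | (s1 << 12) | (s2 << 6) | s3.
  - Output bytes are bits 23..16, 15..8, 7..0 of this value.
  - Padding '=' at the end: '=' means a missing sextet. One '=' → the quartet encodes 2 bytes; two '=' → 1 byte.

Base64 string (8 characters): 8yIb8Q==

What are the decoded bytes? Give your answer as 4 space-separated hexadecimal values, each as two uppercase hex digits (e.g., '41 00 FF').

Answer: F3 22 1B F1

Derivation:
After char 0 ('8'=60): chars_in_quartet=1 acc=0x3C bytes_emitted=0
After char 1 ('y'=50): chars_in_quartet=2 acc=0xF32 bytes_emitted=0
After char 2 ('I'=8): chars_in_quartet=3 acc=0x3CC88 bytes_emitted=0
After char 3 ('b'=27): chars_in_quartet=4 acc=0xF3221B -> emit F3 22 1B, reset; bytes_emitted=3
After char 4 ('8'=60): chars_in_quartet=1 acc=0x3C bytes_emitted=3
After char 5 ('Q'=16): chars_in_quartet=2 acc=0xF10 bytes_emitted=3
Padding '==': partial quartet acc=0xF10 -> emit F1; bytes_emitted=4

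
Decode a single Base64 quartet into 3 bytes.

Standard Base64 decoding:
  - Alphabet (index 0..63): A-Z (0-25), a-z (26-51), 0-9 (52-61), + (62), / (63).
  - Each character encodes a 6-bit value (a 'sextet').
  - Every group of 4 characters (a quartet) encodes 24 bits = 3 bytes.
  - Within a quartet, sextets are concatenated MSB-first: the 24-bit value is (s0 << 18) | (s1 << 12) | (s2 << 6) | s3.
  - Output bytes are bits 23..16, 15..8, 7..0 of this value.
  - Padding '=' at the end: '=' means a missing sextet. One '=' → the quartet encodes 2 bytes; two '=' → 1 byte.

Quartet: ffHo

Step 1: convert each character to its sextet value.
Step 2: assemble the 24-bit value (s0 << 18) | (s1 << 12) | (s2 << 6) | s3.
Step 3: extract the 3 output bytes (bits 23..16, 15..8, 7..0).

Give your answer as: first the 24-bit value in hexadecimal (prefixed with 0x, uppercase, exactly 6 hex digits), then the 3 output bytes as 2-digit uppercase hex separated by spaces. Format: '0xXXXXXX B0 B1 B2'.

Answer: 0x7DF1E8 7D F1 E8

Derivation:
Sextets: f=31, f=31, H=7, o=40
24-bit: (31<<18) | (31<<12) | (7<<6) | 40
      = 0x7C0000 | 0x01F000 | 0x0001C0 | 0x000028
      = 0x7DF1E8
Bytes: (v>>16)&0xFF=7D, (v>>8)&0xFF=F1, v&0xFF=E8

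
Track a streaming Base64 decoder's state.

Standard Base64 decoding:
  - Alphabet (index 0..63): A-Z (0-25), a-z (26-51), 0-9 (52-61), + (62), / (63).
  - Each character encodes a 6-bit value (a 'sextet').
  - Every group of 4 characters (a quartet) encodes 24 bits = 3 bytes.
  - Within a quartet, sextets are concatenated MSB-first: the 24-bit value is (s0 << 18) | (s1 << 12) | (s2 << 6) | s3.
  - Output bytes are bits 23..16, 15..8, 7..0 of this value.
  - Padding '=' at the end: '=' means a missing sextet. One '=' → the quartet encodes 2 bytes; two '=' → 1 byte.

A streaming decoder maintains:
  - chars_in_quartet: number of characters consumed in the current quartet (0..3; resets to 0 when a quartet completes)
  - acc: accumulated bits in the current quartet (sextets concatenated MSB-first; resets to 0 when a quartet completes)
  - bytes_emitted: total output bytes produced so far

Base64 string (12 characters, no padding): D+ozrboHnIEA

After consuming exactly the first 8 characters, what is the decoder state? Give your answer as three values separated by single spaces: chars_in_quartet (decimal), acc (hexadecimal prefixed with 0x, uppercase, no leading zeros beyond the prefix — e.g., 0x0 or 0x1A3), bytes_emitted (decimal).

After char 0 ('D'=3): chars_in_quartet=1 acc=0x3 bytes_emitted=0
After char 1 ('+'=62): chars_in_quartet=2 acc=0xFE bytes_emitted=0
After char 2 ('o'=40): chars_in_quartet=3 acc=0x3FA8 bytes_emitted=0
After char 3 ('z'=51): chars_in_quartet=4 acc=0xFEA33 -> emit 0F EA 33, reset; bytes_emitted=3
After char 4 ('r'=43): chars_in_quartet=1 acc=0x2B bytes_emitted=3
After char 5 ('b'=27): chars_in_quartet=2 acc=0xADB bytes_emitted=3
After char 6 ('o'=40): chars_in_quartet=3 acc=0x2B6E8 bytes_emitted=3
After char 7 ('H'=7): chars_in_quartet=4 acc=0xADBA07 -> emit AD BA 07, reset; bytes_emitted=6

Answer: 0 0x0 6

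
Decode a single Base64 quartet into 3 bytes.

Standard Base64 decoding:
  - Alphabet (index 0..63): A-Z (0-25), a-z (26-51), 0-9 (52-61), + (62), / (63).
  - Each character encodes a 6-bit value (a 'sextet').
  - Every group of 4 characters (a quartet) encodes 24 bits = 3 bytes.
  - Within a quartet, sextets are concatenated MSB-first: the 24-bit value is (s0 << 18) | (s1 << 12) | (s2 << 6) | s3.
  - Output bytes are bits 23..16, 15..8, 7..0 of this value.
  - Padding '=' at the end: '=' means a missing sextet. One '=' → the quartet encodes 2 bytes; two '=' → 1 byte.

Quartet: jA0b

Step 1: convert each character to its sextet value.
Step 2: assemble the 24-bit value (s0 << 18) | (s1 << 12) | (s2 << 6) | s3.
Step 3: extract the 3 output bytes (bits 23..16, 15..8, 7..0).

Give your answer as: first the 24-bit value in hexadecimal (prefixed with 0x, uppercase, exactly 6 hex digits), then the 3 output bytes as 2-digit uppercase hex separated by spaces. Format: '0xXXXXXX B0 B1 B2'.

Answer: 0x8C0D1B 8C 0D 1B

Derivation:
Sextets: j=35, A=0, 0=52, b=27
24-bit: (35<<18) | (0<<12) | (52<<6) | 27
      = 0x8C0000 | 0x000000 | 0x000D00 | 0x00001B
      = 0x8C0D1B
Bytes: (v>>16)&0xFF=8C, (v>>8)&0xFF=0D, v&0xFF=1B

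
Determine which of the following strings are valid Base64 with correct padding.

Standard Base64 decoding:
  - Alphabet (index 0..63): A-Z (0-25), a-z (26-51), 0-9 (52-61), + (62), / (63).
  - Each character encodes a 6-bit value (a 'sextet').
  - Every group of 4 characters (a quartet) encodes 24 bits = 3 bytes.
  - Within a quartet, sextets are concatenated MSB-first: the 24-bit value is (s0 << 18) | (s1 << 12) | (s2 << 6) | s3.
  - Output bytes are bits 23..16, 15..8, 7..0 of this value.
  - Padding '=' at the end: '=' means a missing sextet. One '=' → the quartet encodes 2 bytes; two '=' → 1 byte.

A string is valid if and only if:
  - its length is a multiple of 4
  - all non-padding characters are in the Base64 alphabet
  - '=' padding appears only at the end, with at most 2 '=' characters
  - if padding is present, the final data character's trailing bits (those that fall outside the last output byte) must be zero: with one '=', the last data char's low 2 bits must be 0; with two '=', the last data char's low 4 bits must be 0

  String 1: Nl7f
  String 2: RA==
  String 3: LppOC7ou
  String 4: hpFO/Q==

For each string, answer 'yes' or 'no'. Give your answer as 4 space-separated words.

String 1: 'Nl7f' → valid
String 2: 'RA==' → valid
String 3: 'LppOC7ou' → valid
String 4: 'hpFO/Q==' → valid

Answer: yes yes yes yes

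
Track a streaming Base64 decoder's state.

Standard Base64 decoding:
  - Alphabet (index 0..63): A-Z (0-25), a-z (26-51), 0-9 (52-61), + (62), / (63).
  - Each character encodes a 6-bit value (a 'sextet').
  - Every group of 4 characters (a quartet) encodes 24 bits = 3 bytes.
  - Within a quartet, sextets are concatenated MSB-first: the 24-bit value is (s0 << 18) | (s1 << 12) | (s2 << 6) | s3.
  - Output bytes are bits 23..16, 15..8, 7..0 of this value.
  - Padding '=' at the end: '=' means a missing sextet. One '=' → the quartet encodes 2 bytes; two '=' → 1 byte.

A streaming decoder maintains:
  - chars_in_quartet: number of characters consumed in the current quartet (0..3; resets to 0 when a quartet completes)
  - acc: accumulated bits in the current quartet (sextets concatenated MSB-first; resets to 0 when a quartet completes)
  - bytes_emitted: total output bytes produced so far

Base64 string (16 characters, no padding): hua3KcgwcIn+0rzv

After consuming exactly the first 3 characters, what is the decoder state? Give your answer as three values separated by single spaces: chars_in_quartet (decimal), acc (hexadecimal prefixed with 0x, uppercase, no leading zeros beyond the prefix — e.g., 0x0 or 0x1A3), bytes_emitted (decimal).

After char 0 ('h'=33): chars_in_quartet=1 acc=0x21 bytes_emitted=0
After char 1 ('u'=46): chars_in_quartet=2 acc=0x86E bytes_emitted=0
After char 2 ('a'=26): chars_in_quartet=3 acc=0x21B9A bytes_emitted=0

Answer: 3 0x21B9A 0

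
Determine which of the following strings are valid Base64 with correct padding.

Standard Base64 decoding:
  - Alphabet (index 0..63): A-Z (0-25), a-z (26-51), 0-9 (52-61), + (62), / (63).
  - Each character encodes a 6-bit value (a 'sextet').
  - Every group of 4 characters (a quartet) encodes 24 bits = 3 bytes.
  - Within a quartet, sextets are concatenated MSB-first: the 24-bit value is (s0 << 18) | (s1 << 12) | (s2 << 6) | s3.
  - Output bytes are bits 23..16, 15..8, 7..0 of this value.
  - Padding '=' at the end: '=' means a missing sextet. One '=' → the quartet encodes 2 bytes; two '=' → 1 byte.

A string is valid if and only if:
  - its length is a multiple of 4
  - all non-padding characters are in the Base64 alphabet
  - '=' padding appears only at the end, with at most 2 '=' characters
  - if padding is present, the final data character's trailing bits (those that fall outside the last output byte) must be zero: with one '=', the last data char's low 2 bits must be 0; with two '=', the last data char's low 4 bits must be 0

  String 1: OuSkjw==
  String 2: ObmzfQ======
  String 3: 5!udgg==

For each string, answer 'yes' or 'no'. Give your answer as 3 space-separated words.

String 1: 'OuSkjw==' → valid
String 2: 'ObmzfQ======' → invalid (6 pad chars (max 2))
String 3: '5!udgg==' → invalid (bad char(s): ['!'])

Answer: yes no no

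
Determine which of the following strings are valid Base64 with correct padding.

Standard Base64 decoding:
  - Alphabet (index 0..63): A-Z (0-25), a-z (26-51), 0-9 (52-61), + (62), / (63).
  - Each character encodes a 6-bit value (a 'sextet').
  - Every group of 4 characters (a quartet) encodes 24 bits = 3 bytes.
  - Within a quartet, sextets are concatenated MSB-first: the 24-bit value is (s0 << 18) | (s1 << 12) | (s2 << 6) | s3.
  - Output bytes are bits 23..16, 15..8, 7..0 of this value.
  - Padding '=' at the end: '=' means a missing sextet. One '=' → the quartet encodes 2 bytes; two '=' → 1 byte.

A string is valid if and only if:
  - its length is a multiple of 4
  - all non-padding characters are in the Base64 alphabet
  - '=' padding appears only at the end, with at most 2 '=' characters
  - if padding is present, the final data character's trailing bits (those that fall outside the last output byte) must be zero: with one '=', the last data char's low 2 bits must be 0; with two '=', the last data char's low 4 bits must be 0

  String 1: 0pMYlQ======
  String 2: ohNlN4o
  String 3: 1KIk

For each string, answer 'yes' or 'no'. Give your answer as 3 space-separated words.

String 1: '0pMYlQ======' → invalid (6 pad chars (max 2))
String 2: 'ohNlN4o' → invalid (len=7 not mult of 4)
String 3: '1KIk' → valid

Answer: no no yes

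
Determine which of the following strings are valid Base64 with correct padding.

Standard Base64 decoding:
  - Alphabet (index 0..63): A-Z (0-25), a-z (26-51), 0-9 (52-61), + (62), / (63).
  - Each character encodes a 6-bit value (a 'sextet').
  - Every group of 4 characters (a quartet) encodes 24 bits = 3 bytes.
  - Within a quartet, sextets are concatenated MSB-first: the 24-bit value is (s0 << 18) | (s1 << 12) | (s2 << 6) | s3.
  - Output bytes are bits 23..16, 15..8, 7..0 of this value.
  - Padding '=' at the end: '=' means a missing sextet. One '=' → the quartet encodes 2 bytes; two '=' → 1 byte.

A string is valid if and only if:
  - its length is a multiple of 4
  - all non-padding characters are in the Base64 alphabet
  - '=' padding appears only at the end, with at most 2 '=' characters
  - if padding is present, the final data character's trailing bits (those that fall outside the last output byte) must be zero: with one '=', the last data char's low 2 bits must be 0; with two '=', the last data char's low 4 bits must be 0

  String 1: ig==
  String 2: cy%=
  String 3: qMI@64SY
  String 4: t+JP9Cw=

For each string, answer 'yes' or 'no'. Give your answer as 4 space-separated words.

Answer: yes no no yes

Derivation:
String 1: 'ig==' → valid
String 2: 'cy%=' → invalid (bad char(s): ['%'])
String 3: 'qMI@64SY' → invalid (bad char(s): ['@'])
String 4: 't+JP9Cw=' → valid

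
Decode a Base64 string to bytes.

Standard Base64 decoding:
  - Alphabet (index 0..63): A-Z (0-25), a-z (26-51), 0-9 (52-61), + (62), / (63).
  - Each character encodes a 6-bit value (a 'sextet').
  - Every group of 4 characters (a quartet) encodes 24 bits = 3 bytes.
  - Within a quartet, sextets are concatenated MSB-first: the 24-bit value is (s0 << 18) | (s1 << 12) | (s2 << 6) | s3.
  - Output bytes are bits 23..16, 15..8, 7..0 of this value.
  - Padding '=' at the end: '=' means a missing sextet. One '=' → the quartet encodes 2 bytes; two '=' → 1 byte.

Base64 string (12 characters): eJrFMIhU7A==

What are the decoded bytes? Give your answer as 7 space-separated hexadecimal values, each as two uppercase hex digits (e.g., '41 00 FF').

After char 0 ('e'=30): chars_in_quartet=1 acc=0x1E bytes_emitted=0
After char 1 ('J'=9): chars_in_quartet=2 acc=0x789 bytes_emitted=0
After char 2 ('r'=43): chars_in_quartet=3 acc=0x1E26B bytes_emitted=0
After char 3 ('F'=5): chars_in_quartet=4 acc=0x789AC5 -> emit 78 9A C5, reset; bytes_emitted=3
After char 4 ('M'=12): chars_in_quartet=1 acc=0xC bytes_emitted=3
After char 5 ('I'=8): chars_in_quartet=2 acc=0x308 bytes_emitted=3
After char 6 ('h'=33): chars_in_quartet=3 acc=0xC221 bytes_emitted=3
After char 7 ('U'=20): chars_in_quartet=4 acc=0x308854 -> emit 30 88 54, reset; bytes_emitted=6
After char 8 ('7'=59): chars_in_quartet=1 acc=0x3B bytes_emitted=6
After char 9 ('A'=0): chars_in_quartet=2 acc=0xEC0 bytes_emitted=6
Padding '==': partial quartet acc=0xEC0 -> emit EC; bytes_emitted=7

Answer: 78 9A C5 30 88 54 EC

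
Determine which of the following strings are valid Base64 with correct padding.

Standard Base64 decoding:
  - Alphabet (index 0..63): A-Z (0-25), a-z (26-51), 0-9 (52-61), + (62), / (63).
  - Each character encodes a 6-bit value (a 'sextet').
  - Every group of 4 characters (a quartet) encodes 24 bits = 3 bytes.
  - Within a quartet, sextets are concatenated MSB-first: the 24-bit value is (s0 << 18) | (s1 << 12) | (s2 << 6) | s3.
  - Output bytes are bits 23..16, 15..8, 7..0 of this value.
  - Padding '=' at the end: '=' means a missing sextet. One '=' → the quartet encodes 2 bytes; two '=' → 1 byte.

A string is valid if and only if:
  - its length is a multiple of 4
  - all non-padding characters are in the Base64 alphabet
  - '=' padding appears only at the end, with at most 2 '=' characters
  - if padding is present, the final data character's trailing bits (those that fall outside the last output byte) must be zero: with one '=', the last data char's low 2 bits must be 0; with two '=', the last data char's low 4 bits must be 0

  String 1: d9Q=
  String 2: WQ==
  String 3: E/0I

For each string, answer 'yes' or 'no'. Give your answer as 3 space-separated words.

Answer: yes yes yes

Derivation:
String 1: 'd9Q=' → valid
String 2: 'WQ==' → valid
String 3: 'E/0I' → valid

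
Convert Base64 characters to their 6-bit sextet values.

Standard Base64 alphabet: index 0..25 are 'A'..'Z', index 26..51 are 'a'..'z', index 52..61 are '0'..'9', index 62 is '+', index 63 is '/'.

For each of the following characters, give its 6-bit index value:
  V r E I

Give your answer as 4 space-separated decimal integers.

'V': A..Z range, ord('V') − ord('A') = 21
'r': a..z range, 26 + ord('r') − ord('a') = 43
'E': A..Z range, ord('E') − ord('A') = 4
'I': A..Z range, ord('I') − ord('A') = 8

Answer: 21 43 4 8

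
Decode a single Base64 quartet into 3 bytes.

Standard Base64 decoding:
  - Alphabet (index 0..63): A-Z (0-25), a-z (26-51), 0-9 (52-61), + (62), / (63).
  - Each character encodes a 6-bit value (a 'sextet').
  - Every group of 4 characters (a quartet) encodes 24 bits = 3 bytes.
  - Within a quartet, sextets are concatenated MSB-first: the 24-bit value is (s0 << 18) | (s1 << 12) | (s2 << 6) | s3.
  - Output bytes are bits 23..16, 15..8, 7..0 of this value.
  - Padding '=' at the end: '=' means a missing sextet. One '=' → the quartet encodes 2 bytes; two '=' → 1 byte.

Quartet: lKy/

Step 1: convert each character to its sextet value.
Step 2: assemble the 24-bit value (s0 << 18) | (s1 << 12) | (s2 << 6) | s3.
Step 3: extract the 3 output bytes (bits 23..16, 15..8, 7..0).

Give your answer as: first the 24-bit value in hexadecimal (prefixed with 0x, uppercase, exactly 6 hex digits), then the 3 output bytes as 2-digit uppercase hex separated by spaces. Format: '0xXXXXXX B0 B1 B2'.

Sextets: l=37, K=10, y=50, /=63
24-bit: (37<<18) | (10<<12) | (50<<6) | 63
      = 0x940000 | 0x00A000 | 0x000C80 | 0x00003F
      = 0x94ACBF
Bytes: (v>>16)&0xFF=94, (v>>8)&0xFF=AC, v&0xFF=BF

Answer: 0x94ACBF 94 AC BF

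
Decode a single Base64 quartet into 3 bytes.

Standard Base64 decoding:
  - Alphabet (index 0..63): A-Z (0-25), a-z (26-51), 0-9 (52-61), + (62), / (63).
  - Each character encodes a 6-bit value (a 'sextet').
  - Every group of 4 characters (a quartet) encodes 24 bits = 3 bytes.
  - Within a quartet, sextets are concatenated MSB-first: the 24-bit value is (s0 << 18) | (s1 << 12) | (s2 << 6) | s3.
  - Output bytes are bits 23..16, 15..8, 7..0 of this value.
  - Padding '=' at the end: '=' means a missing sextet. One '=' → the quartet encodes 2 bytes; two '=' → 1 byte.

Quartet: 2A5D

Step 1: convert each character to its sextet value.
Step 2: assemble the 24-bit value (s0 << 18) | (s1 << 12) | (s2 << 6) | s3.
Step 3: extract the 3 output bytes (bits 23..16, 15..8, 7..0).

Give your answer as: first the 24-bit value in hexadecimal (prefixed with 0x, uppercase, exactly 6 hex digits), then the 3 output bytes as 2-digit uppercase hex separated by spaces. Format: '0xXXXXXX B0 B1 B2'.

Answer: 0xD80E43 D8 0E 43

Derivation:
Sextets: 2=54, A=0, 5=57, D=3
24-bit: (54<<18) | (0<<12) | (57<<6) | 3
      = 0xD80000 | 0x000000 | 0x000E40 | 0x000003
      = 0xD80E43
Bytes: (v>>16)&0xFF=D8, (v>>8)&0xFF=0E, v&0xFF=43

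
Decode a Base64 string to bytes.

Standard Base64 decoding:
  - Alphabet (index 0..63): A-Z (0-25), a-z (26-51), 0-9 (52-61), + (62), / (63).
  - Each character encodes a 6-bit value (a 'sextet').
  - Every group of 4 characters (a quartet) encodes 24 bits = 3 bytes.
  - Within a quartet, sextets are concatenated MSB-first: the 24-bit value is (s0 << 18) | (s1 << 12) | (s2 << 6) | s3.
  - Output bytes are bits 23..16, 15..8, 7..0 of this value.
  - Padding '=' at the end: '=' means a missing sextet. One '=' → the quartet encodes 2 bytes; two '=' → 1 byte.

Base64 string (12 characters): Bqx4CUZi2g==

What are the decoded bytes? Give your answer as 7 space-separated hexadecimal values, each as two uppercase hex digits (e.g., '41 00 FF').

Answer: 06 AC 78 09 46 62 DA

Derivation:
After char 0 ('B'=1): chars_in_quartet=1 acc=0x1 bytes_emitted=0
After char 1 ('q'=42): chars_in_quartet=2 acc=0x6A bytes_emitted=0
After char 2 ('x'=49): chars_in_quartet=3 acc=0x1AB1 bytes_emitted=0
After char 3 ('4'=56): chars_in_quartet=4 acc=0x6AC78 -> emit 06 AC 78, reset; bytes_emitted=3
After char 4 ('C'=2): chars_in_quartet=1 acc=0x2 bytes_emitted=3
After char 5 ('U'=20): chars_in_quartet=2 acc=0x94 bytes_emitted=3
After char 6 ('Z'=25): chars_in_quartet=3 acc=0x2519 bytes_emitted=3
After char 7 ('i'=34): chars_in_quartet=4 acc=0x94662 -> emit 09 46 62, reset; bytes_emitted=6
After char 8 ('2'=54): chars_in_quartet=1 acc=0x36 bytes_emitted=6
After char 9 ('g'=32): chars_in_quartet=2 acc=0xDA0 bytes_emitted=6
Padding '==': partial quartet acc=0xDA0 -> emit DA; bytes_emitted=7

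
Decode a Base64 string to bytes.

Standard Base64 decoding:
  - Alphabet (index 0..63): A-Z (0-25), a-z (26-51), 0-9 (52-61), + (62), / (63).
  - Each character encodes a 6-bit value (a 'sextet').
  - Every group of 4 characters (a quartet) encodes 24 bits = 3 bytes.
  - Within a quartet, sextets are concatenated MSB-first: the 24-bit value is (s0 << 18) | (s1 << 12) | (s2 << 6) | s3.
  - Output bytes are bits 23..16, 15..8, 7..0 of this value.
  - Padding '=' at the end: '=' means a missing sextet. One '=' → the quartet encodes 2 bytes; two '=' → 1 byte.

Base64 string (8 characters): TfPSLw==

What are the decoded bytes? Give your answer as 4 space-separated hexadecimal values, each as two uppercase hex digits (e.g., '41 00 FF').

After char 0 ('T'=19): chars_in_quartet=1 acc=0x13 bytes_emitted=0
After char 1 ('f'=31): chars_in_quartet=2 acc=0x4DF bytes_emitted=0
After char 2 ('P'=15): chars_in_quartet=3 acc=0x137CF bytes_emitted=0
After char 3 ('S'=18): chars_in_quartet=4 acc=0x4DF3D2 -> emit 4D F3 D2, reset; bytes_emitted=3
After char 4 ('L'=11): chars_in_quartet=1 acc=0xB bytes_emitted=3
After char 5 ('w'=48): chars_in_quartet=2 acc=0x2F0 bytes_emitted=3
Padding '==': partial quartet acc=0x2F0 -> emit 2F; bytes_emitted=4

Answer: 4D F3 D2 2F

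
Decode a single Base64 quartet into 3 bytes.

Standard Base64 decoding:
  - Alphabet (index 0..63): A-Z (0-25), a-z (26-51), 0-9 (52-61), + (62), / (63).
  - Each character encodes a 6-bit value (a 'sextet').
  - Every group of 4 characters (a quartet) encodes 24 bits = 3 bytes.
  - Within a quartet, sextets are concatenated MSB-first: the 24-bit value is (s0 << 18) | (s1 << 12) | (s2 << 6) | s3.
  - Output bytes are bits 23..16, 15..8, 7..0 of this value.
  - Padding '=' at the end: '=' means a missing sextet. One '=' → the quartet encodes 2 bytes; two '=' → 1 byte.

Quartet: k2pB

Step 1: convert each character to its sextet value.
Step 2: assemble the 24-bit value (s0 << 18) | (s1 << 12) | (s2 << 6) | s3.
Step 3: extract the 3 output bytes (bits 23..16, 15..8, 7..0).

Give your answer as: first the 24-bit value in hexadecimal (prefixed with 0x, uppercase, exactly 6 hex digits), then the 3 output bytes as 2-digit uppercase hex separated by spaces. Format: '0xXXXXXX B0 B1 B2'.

Answer: 0x936A41 93 6A 41

Derivation:
Sextets: k=36, 2=54, p=41, B=1
24-bit: (36<<18) | (54<<12) | (41<<6) | 1
      = 0x900000 | 0x036000 | 0x000A40 | 0x000001
      = 0x936A41
Bytes: (v>>16)&0xFF=93, (v>>8)&0xFF=6A, v&0xFF=41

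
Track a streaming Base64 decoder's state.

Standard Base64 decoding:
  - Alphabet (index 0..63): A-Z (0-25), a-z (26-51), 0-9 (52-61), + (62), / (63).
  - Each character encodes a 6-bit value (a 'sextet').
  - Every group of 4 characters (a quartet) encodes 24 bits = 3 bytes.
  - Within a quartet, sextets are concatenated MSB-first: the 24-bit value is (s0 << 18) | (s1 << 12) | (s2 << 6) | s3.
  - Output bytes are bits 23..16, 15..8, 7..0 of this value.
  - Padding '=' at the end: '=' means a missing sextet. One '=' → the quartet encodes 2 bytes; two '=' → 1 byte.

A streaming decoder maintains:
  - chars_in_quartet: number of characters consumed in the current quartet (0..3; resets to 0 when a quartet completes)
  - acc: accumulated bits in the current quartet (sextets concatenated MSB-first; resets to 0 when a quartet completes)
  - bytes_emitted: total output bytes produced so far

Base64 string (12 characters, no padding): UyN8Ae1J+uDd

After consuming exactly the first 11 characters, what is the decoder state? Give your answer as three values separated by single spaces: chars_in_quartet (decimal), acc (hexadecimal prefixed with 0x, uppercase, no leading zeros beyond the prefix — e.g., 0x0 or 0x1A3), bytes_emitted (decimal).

Answer: 3 0x3EB83 6

Derivation:
After char 0 ('U'=20): chars_in_quartet=1 acc=0x14 bytes_emitted=0
After char 1 ('y'=50): chars_in_quartet=2 acc=0x532 bytes_emitted=0
After char 2 ('N'=13): chars_in_quartet=3 acc=0x14C8D bytes_emitted=0
After char 3 ('8'=60): chars_in_quartet=4 acc=0x53237C -> emit 53 23 7C, reset; bytes_emitted=3
After char 4 ('A'=0): chars_in_quartet=1 acc=0x0 bytes_emitted=3
After char 5 ('e'=30): chars_in_quartet=2 acc=0x1E bytes_emitted=3
After char 6 ('1'=53): chars_in_quartet=3 acc=0x7B5 bytes_emitted=3
After char 7 ('J'=9): chars_in_quartet=4 acc=0x1ED49 -> emit 01 ED 49, reset; bytes_emitted=6
After char 8 ('+'=62): chars_in_quartet=1 acc=0x3E bytes_emitted=6
After char 9 ('u'=46): chars_in_quartet=2 acc=0xFAE bytes_emitted=6
After char 10 ('D'=3): chars_in_quartet=3 acc=0x3EB83 bytes_emitted=6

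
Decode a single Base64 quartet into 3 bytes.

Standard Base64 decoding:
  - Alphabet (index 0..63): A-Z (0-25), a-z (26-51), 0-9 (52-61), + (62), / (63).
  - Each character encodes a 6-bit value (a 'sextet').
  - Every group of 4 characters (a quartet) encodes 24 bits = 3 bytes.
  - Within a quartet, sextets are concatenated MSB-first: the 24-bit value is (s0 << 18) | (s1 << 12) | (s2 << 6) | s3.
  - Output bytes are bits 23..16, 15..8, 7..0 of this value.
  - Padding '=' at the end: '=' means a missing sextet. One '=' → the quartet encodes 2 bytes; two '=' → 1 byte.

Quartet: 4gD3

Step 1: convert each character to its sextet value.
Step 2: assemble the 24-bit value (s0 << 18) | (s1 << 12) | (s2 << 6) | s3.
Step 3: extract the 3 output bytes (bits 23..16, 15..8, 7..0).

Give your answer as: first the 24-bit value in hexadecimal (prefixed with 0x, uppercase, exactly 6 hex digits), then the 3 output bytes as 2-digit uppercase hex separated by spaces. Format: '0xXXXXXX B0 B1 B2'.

Sextets: 4=56, g=32, D=3, 3=55
24-bit: (56<<18) | (32<<12) | (3<<6) | 55
      = 0xE00000 | 0x020000 | 0x0000C0 | 0x000037
      = 0xE200F7
Bytes: (v>>16)&0xFF=E2, (v>>8)&0xFF=00, v&0xFF=F7

Answer: 0xE200F7 E2 00 F7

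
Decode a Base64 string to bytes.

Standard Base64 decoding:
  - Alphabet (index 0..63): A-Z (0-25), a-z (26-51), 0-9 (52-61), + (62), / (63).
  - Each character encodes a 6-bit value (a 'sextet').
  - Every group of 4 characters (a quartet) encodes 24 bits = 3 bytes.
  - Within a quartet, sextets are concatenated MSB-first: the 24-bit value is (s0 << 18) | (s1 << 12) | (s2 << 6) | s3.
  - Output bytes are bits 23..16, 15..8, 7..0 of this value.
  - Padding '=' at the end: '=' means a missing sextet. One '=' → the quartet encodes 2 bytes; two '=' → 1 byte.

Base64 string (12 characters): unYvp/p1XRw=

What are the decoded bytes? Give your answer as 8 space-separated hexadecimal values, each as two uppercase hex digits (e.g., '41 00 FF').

After char 0 ('u'=46): chars_in_quartet=1 acc=0x2E bytes_emitted=0
After char 1 ('n'=39): chars_in_quartet=2 acc=0xBA7 bytes_emitted=0
After char 2 ('Y'=24): chars_in_quartet=3 acc=0x2E9D8 bytes_emitted=0
After char 3 ('v'=47): chars_in_quartet=4 acc=0xBA762F -> emit BA 76 2F, reset; bytes_emitted=3
After char 4 ('p'=41): chars_in_quartet=1 acc=0x29 bytes_emitted=3
After char 5 ('/'=63): chars_in_quartet=2 acc=0xA7F bytes_emitted=3
After char 6 ('p'=41): chars_in_quartet=3 acc=0x29FE9 bytes_emitted=3
After char 7 ('1'=53): chars_in_quartet=4 acc=0xA7FA75 -> emit A7 FA 75, reset; bytes_emitted=6
After char 8 ('X'=23): chars_in_quartet=1 acc=0x17 bytes_emitted=6
After char 9 ('R'=17): chars_in_quartet=2 acc=0x5D1 bytes_emitted=6
After char 10 ('w'=48): chars_in_quartet=3 acc=0x17470 bytes_emitted=6
Padding '=': partial quartet acc=0x17470 -> emit 5D 1C; bytes_emitted=8

Answer: BA 76 2F A7 FA 75 5D 1C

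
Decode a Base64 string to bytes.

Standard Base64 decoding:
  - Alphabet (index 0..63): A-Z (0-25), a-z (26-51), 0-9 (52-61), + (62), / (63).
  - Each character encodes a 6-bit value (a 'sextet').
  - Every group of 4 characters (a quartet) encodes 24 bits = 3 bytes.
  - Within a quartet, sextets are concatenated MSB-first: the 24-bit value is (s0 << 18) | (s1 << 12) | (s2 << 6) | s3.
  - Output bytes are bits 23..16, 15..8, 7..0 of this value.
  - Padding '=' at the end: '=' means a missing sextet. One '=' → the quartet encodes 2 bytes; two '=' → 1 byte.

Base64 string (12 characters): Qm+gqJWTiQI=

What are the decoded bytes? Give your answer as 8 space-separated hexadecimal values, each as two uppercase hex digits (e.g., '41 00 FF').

After char 0 ('Q'=16): chars_in_quartet=1 acc=0x10 bytes_emitted=0
After char 1 ('m'=38): chars_in_quartet=2 acc=0x426 bytes_emitted=0
After char 2 ('+'=62): chars_in_quartet=3 acc=0x109BE bytes_emitted=0
After char 3 ('g'=32): chars_in_quartet=4 acc=0x426FA0 -> emit 42 6F A0, reset; bytes_emitted=3
After char 4 ('q'=42): chars_in_quartet=1 acc=0x2A bytes_emitted=3
After char 5 ('J'=9): chars_in_quartet=2 acc=0xA89 bytes_emitted=3
After char 6 ('W'=22): chars_in_quartet=3 acc=0x2A256 bytes_emitted=3
After char 7 ('T'=19): chars_in_quartet=4 acc=0xA89593 -> emit A8 95 93, reset; bytes_emitted=6
After char 8 ('i'=34): chars_in_quartet=1 acc=0x22 bytes_emitted=6
After char 9 ('Q'=16): chars_in_quartet=2 acc=0x890 bytes_emitted=6
After char 10 ('I'=8): chars_in_quartet=3 acc=0x22408 bytes_emitted=6
Padding '=': partial quartet acc=0x22408 -> emit 89 02; bytes_emitted=8

Answer: 42 6F A0 A8 95 93 89 02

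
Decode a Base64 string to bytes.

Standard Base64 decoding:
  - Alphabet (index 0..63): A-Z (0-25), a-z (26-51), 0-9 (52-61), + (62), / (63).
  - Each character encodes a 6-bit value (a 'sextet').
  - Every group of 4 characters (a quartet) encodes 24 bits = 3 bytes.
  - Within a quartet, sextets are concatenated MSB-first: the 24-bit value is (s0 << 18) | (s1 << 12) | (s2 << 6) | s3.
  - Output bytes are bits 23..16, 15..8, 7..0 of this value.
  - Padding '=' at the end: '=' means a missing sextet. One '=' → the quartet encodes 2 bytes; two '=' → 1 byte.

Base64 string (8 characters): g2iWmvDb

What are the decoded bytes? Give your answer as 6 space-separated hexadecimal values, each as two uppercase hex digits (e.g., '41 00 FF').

Answer: 83 68 96 9A F0 DB

Derivation:
After char 0 ('g'=32): chars_in_quartet=1 acc=0x20 bytes_emitted=0
After char 1 ('2'=54): chars_in_quartet=2 acc=0x836 bytes_emitted=0
After char 2 ('i'=34): chars_in_quartet=3 acc=0x20DA2 bytes_emitted=0
After char 3 ('W'=22): chars_in_quartet=4 acc=0x836896 -> emit 83 68 96, reset; bytes_emitted=3
After char 4 ('m'=38): chars_in_quartet=1 acc=0x26 bytes_emitted=3
After char 5 ('v'=47): chars_in_quartet=2 acc=0x9AF bytes_emitted=3
After char 6 ('D'=3): chars_in_quartet=3 acc=0x26BC3 bytes_emitted=3
After char 7 ('b'=27): chars_in_quartet=4 acc=0x9AF0DB -> emit 9A F0 DB, reset; bytes_emitted=6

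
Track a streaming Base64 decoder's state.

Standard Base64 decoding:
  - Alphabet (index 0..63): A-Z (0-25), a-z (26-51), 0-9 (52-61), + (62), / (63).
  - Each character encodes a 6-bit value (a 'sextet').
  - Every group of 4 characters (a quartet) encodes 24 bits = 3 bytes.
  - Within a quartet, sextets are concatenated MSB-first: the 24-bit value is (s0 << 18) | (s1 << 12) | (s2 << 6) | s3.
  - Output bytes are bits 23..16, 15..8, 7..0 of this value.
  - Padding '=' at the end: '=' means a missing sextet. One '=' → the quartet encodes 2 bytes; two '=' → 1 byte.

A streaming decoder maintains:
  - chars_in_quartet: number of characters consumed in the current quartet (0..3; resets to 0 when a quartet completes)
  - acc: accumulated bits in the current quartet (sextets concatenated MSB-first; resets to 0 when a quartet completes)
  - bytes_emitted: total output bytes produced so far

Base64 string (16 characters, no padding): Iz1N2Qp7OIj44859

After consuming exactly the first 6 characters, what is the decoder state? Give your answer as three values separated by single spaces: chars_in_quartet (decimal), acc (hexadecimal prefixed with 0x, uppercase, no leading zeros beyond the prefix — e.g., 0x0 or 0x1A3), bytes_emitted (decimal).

Answer: 2 0xD90 3

Derivation:
After char 0 ('I'=8): chars_in_quartet=1 acc=0x8 bytes_emitted=0
After char 1 ('z'=51): chars_in_quartet=2 acc=0x233 bytes_emitted=0
After char 2 ('1'=53): chars_in_quartet=3 acc=0x8CF5 bytes_emitted=0
After char 3 ('N'=13): chars_in_quartet=4 acc=0x233D4D -> emit 23 3D 4D, reset; bytes_emitted=3
After char 4 ('2'=54): chars_in_quartet=1 acc=0x36 bytes_emitted=3
After char 5 ('Q'=16): chars_in_quartet=2 acc=0xD90 bytes_emitted=3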